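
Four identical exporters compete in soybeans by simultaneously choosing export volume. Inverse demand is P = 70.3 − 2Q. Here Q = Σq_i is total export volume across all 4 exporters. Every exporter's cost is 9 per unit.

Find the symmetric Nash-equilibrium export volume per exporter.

A representative exporter's profit is π_i = q_i(70.3 − 2Q) − 9q_i, with Q = q_i + Σ_{j≠i} q_j.
First-order condition: 61.3 − 4q_i − 2Σ_{j≠i} q_j = 0.
Imposing symmetry (q_j = q for all j) turns Σ_{j≠i} q_j into 3q, so 61.3 = 10q and q = 6.13.

6.13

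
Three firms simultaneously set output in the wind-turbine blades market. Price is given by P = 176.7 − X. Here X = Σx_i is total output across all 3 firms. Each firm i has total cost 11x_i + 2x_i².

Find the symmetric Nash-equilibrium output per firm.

A representative firm's profit is π_i = x_i(176.7 − X) − 11x_i − 2x_i², with X = x_i + Σ_{j≠i} x_j.
First-order condition: 165.7 − 6x_i − Σ_{j≠i} x_j = 0.
In a symmetric equilibrium every firm chooses the same x, so Σ_{j≠i} x_j = 2x. The condition becomes 165.7 − 8x = 0, giving x = 165.7/8 = 20.7125.

20.7125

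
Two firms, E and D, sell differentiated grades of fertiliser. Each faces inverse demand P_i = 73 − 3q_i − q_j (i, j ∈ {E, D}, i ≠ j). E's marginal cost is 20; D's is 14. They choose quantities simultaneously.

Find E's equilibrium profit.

Firm E's profit: π = q_E(73 − 3q_E − q_D) − 20q_E.
∂π/∂q_E = 53 − 6q_E − q_D = 0 ⇒ q_E = 53/6 − (1/6)q_D.
Similarly q_D = 59/6 − (1/6)q_E.
Plugging q_D into E's best response: q_E = 53/6 − (1/6)(59/6 − (1/6)q_E) ⇒ (35/36)q_E = 259/36, so q_E = 7.4.
Then q_D = 59/6 − (1/6)·7.4 = 8.6.
P_E = 73 − 3·7.4 − 8.6 = 42.2.
Profit = (42.2 − 20)·7.4 = 164.28.

164.28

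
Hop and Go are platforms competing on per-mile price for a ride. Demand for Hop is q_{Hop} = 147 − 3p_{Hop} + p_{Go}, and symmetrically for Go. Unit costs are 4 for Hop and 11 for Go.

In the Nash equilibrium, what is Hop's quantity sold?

85.2

Hop's profit: π = (p_{Hop} − 4)(147 − 3p_{Hop} + p_{Go}).
∂π/∂p_{Hop} = 159 − 6p_{Hop} + p_{Go} = 0 ⇒ p_{Hop} = 26.5 + (1/6)p_{Go}.
Similarly p_{Go} = 30 + (1/6)p_{Hop}.
Substituting the second reaction function into the first: p_{Hop} = 26.5 + (1/6)(30 + (1/6)p_{Hop}), which gives (35/36)p_{Hop} = 31.5 ⇒ p_{Hop} = 32.4.
Then p_{Go} = 30 + (1/6)·32.4 = 35.4.
q_{Hop} = 147 − 3·32.4 + 35.4 = 85.2.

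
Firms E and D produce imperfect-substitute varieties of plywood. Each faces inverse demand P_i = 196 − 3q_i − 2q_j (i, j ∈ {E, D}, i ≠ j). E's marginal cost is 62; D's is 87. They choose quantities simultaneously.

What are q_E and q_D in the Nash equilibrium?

Firm E's profit: π = q_E(196 − 3q_E − 2q_D) − 62q_E.
∂π/∂q_E = 134 − 6q_E − 2q_D = 0 ⇒ q_E = 67/3 − (1/3)q_D.
Similarly q_D = 109/6 − (1/3)q_E.
Substituting the second reaction function into the first: q_E = 67/3 − (1/3)(109/6 − (1/3)q_E), which gives (8/9)q_E = 293/18 ⇒ q_E = 18.3125.
Then q_D = 109/6 − (1/3)·18.3125 = 12.0625.

18.3125, 12.0625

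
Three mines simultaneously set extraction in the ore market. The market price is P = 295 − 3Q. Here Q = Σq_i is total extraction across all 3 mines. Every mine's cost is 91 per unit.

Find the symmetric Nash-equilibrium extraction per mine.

17

A representative mine's profit is π_i = q_i(295 − 3Q) − 91q_i, with Q = q_i + Σ_{j≠i} q_j.
First-order condition: 204 − 6q_i − 3Σ_{j≠i} q_j = 0.
In a symmetric equilibrium every mine chooses the same q, so Σ_{j≠i} q_j = 2q. The condition becomes 204 − 12q = 0, giving q = 204/12 = 17.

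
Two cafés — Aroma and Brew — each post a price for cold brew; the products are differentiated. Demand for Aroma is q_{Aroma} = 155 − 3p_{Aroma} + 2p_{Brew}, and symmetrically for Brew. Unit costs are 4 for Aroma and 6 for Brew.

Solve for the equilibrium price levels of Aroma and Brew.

42.125, 42.875

Aroma's profit: π = (p_{Aroma} − 4)(155 − 3p_{Aroma} + 2p_{Brew}).
∂π/∂p_{Aroma} = 167 − 6p_{Aroma} + 2p_{Brew} = 0 ⇒ p_{Aroma} = 167/6 + (1/3)p_{Brew}.
Similarly p_{Brew} = 173/6 + (1/3)p_{Aroma}.
Plugging p_{Brew} into Aroma's best response: p_{Aroma} = 167/6 + (1/3)(173/6 + (1/3)p_{Aroma}) ⇒ (8/9)p_{Aroma} = 337/9, so p_{Aroma} = 42.125.
Then p_{Brew} = 173/6 + (1/3)·42.125 = 42.875.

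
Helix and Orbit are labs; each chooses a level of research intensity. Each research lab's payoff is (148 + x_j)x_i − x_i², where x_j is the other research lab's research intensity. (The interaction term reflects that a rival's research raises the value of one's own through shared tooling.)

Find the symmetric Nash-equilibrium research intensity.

Helix's payoff is (148 + x_O)x_H − x_H².
∂π/∂x_H = 148 + x_O − 2x_H = 0, so x_H = 74 + 0.5x_O.
The game is symmetric, so in equilibrium x_O = x_H: the reaction function gives 0.5x_H = 74, hence x_H = 148.

148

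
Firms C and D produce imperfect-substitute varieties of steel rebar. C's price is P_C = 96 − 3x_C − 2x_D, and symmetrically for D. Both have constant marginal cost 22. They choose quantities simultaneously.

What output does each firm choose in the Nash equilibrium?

9.25

Firm C's profit: π = x_C(96 − 3x_C − 2x_D) − 22x_C.
∂π/∂x_C = 74 − 6x_C − 2x_D = 0 ⇒ x_C = 37/3 − (1/3)x_D.
By symmetry x_D = x_C; substituting into the reaction function, (4/3)x_C = 37/3 and x_C = 9.25.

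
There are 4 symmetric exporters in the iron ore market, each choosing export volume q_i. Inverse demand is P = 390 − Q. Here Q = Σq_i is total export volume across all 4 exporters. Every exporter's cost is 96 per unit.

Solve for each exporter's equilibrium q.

A representative exporter's profit is π_i = q_i(390 − Q) − 96q_i, with Q = q_i + Σ_{j≠i} q_j.
First-order condition: 294 − 2q_i − Σ_{j≠i} q_j = 0.
In a symmetric equilibrium every exporter chooses the same q, so Σ_{j≠i} q_j = 3q. The condition becomes 294 − 5q = 0, giving q = 294/5 = 58.8.

58.8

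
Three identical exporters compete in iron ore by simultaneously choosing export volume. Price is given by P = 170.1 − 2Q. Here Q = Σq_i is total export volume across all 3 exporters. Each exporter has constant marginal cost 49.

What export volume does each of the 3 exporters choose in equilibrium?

15.1375

A representative exporter's profit is π_i = q_i(170.1 − 2Q) − 49q_i, with Q = q_i + Σ_{j≠i} q_j.
First-order condition: 121.1 − 4q_i − 2Σ_{j≠i} q_j = 0.
With identical exporters, set every q_j = q: then 121.1 − 4q − 4q = 0, i.e. q = 121.1/8 = 15.1375.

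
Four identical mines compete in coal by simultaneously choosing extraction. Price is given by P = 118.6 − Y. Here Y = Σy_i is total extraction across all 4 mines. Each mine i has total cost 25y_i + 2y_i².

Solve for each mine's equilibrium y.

10.4

A representative mine's profit is π_i = y_i(118.6 − Y) − 25y_i − 2y_i², with Y = y_i + Σ_{j≠i} y_j.
First-order condition: 93.6 − 6y_i − Σ_{j≠i} y_j = 0.
In a symmetric equilibrium every mine chooses the same y, so Σ_{j≠i} y_j = 3y. The condition becomes 93.6 − 9y = 0, giving y = 93.6/9 = 10.4.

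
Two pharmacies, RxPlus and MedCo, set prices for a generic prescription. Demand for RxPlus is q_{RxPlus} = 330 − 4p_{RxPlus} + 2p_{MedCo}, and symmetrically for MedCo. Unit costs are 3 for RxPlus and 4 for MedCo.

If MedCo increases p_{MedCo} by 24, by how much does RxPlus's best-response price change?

RxPlus's profit: π = (p_{RxPlus} − 3)(330 − 4p_{RxPlus} + 2p_{MedCo}).
∂π/∂p_{RxPlus} = 342 − 8p_{RxPlus} + 2p_{MedCo} = 0 ⇒ p_{RxPlus} = 42.75 + 0.25p_{MedCo}.
The reaction-function slope is 0.25, so a 24-unit rise in p_{MedCo} moves p_{RxPlus} by 0.25 × 24 = 6. RxPlus's best response rises — the actions are strategic complements.

6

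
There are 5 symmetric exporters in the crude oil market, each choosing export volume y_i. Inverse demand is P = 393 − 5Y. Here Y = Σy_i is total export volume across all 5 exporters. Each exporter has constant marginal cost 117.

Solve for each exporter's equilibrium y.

A representative exporter's profit is π_i = y_i(393 − 5Y) − 117y_i, with Y = y_i + Σ_{j≠i} y_j.
First-order condition: 276 − 10y_i − 5Σ_{j≠i} y_j = 0.
Imposing symmetry (y_j = y for all j) turns Σ_{j≠i} y_j into 4y, so 276 = 30y and y = 9.2.

9.2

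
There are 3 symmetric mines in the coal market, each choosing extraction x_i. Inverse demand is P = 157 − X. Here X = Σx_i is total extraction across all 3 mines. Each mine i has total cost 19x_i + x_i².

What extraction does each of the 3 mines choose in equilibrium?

A representative mine's profit is π_i = x_i(157 − X) − 19x_i − x_i², with X = x_i + Σ_{j≠i} x_j.
First-order condition: 138 − 4x_i − Σ_{j≠i} x_j = 0.
Imposing symmetry (x_j = x for all j) turns Σ_{j≠i} x_j into 2x, so 138 = 6x and x = 23.

23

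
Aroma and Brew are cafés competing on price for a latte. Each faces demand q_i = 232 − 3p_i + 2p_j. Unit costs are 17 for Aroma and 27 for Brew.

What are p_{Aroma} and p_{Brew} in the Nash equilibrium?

Aroma's profit: π = (p_{Aroma} − 17)(232 − 3p_{Aroma} + 2p_{Brew}).
∂π/∂p_{Aroma} = 283 − 6p_{Aroma} + 2p_{Brew} = 0 ⇒ p_{Aroma} = 283/6 + (1/3)p_{Brew}.
Similarly p_{Brew} = 313/6 + (1/3)p_{Aroma}.
Substituting the second reaction function into the first: p_{Aroma} = 283/6 + (1/3)(313/6 + (1/3)p_{Aroma}), which gives (8/9)p_{Aroma} = 581/9 ⇒ p_{Aroma} = 72.625.
Then p_{Brew} = 313/6 + (1/3)·72.625 = 76.375.

72.625, 76.375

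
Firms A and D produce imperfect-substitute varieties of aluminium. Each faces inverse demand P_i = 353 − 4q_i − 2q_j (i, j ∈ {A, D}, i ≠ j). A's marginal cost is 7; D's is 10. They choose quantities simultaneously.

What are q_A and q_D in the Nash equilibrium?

34.7, 34.2

Firm A's profit: π = q_A(353 − 4q_A − 2q_D) − 7q_A.
∂π/∂q_A = 346 − 8q_A − 2q_D = 0 ⇒ q_A = 43.25 − 0.25q_D.
Similarly q_D = 42.875 − 0.25q_A.
Solving the two reaction functions simultaneously: (1 − (−0.25)(−0.25))q_A = 43.25 − 0.25·42.875, so 0.9375q_A = 1041/32 and q_A = 34.7.
Then q_D = 42.875 − 0.25·34.7 = 34.2.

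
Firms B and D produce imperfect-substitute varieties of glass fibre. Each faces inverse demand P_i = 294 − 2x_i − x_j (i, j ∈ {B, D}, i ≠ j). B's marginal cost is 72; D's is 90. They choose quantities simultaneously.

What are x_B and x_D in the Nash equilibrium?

45.6, 39.6

Firm B's profit: π = x_B(294 − 2x_B − x_D) − 72x_B.
∂π/∂x_B = 222 − 4x_B − x_D = 0 ⇒ x_B = 55.5 − 0.25x_D.
Similarly x_D = 51 − 0.25x_B.
Solving the two reaction functions simultaneously: (1 − (−0.25)(−0.25))x_B = 55.5 − 0.25·51, so 0.9375x_B = 42.75 and x_B = 45.6.
Then x_D = 51 − 0.25·45.6 = 39.6.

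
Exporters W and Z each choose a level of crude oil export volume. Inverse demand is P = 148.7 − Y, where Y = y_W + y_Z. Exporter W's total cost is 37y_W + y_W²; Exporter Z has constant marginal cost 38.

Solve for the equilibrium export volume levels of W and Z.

Exporter W's profit: π = y_W(148.7 − (y_W + y_Z)) − 37y_W − y_W².
∂π/∂y_W = 111.7 − 4y_W − y_Z = 0, so y_W = 27.925 − 0.25y_Z.
For Z: ∂π/∂y_Z = 110.7 − 2y_Z − y_W = 0 ⇒ y_Z = 55.35 − 0.5y_W.
Plugging y_Z into W's best response: y_W = 27.925 − 0.25(55.35 − 0.5y_W) ⇒ 0.875y_W = 14.0875, so y_W = 16.1.
Then y_Z = 55.35 − 0.5·16.1 = 47.3.

16.1, 47.3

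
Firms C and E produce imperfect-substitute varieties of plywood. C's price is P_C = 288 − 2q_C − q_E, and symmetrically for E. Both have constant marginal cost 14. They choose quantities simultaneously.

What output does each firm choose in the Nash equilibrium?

Firm C's profit: π = q_C(288 − 2q_C − q_E) − 14q_C.
∂π/∂q_C = 274 − 4q_C − q_E = 0 ⇒ q_C = 68.5 − 0.25q_E.
Setting q_C = q_E in the reaction function: q_C = 68.5 − 0.25q_C, so q_C = 68.5 / 1.25 = 54.8.

54.8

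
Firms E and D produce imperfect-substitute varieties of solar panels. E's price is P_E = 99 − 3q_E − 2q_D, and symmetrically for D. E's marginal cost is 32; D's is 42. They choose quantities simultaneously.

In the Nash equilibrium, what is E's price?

Firm E's profit: π = q_E(99 − 3q_E − 2q_D) − 32q_E.
∂π/∂q_E = 67 − 6q_E − 2q_D = 0 ⇒ q_E = 67/6 − (1/3)q_D.
Similarly q_D = 9.5 − (1/3)q_E.
Solving the two reaction functions simultaneously: (1 − (−1/3)(−1/3))q_E = 67/6 − (1/3)·9.5, so (8/9)q_E = 8 and q_E = 9.
Then q_D = 9.5 − (1/3)·9 = 6.5.
P_E = 99 − 3·9 − 2·6.5 = 59.

59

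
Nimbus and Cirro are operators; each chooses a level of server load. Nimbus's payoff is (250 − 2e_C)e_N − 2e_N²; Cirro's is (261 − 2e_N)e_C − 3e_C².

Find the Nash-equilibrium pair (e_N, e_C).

48.9, 27.2

Expanding Nimbus's payoff: 250e_N − 2e_Ce_N − 2e_N².
∂π/∂e_N = 250 − 2e_C − 4e_N = 0, so e_N = 62.5 − 0.5e_C.
Likewise for Cirro: e_C = 43.5 − (1/3)e_N.
Substituting the second reaction function into the first: e_N = 62.5 − 0.5(43.5 − (1/3)e_N), which gives (5/6)e_N = 40.75 ⇒ e_N = 48.9.
Then e_C = 43.5 − (1/3)·48.9 = 27.2.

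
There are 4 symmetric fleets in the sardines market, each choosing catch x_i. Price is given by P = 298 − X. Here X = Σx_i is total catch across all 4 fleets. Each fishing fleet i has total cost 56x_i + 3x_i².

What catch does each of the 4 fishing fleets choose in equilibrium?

22

A representative fishing fleet's profit is π_i = x_i(298 − X) − 56x_i − 3x_i², with X = x_i + Σ_{j≠i} x_j.
First-order condition: 242 − 8x_i − Σ_{j≠i} x_j = 0.
Imposing symmetry (x_j = x for all j) turns Σ_{j≠i} x_j into 3x, so 242 = 11x and x = 22.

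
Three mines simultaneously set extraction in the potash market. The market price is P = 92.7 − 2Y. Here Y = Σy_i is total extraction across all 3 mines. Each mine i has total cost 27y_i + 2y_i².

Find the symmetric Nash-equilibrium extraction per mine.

A representative mine's profit is π_i = y_i(92.7 − 2Y) − 27y_i − 2y_i², with Y = y_i + Σ_{j≠i} y_j.
First-order condition: 65.7 − 8y_i − 2Σ_{j≠i} y_j = 0.
In a symmetric equilibrium every mine chooses the same y, so Σ_{j≠i} y_j = 2y. The condition becomes 65.7 − 12y = 0, giving y = 65.7/12 = 5.475.

5.475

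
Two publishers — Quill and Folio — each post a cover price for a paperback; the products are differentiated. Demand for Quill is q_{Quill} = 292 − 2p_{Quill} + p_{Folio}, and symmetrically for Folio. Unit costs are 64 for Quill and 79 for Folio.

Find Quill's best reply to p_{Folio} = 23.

Quill's profit: π = (p_{Quill} − 64)(292 − 2p_{Quill} + p_{Folio}).
∂π/∂p_{Quill} = 420 − 4p_{Quill} + p_{Folio} = 0 ⇒ p_{Quill} = 105 + 0.25p_{Folio}.
At p_{Folio} = 23: p_{Quill} = 105 + 0.25·23 = 110.75.

110.75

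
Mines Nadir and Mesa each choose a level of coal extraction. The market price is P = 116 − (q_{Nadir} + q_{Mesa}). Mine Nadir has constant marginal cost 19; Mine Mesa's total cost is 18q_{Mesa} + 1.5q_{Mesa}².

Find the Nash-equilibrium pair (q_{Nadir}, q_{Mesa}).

43, 11

Mine Nadir's profit: π = q_{Nadir}(116 − (q_{Nadir} + q_{Mesa})) − 19q_{Nadir}.
∂π/∂q_{Nadir} = 97 − 2q_{Nadir} − q_{Mesa} = 0, so q_{Nadir} = 48.5 − 0.5q_{Mesa}.
For Mesa: ∂π/∂q_{Mesa} = 98 − 5q_{Mesa} − q_{Nadir} = 0 ⇒ q_{Mesa} = 19.6 − 0.2q_{Nadir}.
Substituting the second reaction function into the first: q_{Nadir} = 48.5 − 0.5(19.6 − 0.2q_{Nadir}), which gives 0.9q_{Nadir} = 38.7 ⇒ q_{Nadir} = 43.
Then q_{Mesa} = 19.6 − 0.2·43 = 11.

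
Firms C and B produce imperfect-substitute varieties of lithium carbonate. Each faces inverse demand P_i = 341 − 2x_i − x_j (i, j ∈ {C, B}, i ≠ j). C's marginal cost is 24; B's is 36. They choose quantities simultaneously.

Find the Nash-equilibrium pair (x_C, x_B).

Firm C's profit: π = x_C(341 − 2x_C − x_B) − 24x_C.
∂π/∂x_C = 317 − 4x_C − x_B = 0 ⇒ x_C = 79.25 − 0.25x_B.
Similarly x_B = 76.25 − 0.25x_C.
Substituting the second reaction function into the first: x_C = 79.25 − 0.25(76.25 − 0.25x_C), which gives 0.9375x_C = 60.1875 ⇒ x_C = 64.2.
Then x_B = 76.25 − 0.25·64.2 = 60.2.

64.2, 60.2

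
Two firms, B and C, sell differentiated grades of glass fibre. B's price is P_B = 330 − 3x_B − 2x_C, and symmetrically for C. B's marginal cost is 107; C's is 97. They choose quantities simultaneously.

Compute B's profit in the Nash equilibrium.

Firm B's profit: π = x_B(330 − 3x_B − 2x_C) − 107x_B.
∂π/∂x_B = 223 − 6x_B − 2x_C = 0 ⇒ x_B = 223/6 − (1/3)x_C.
Similarly x_C = 233/6 − (1/3)x_B.
Solving the two reaction functions simultaneously: (1 − (−1/3)(−1/3))x_B = 223/6 − (1/3)·(233/6), so (8/9)x_B = 218/9 and x_B = 27.25.
Then x_C = 233/6 − (1/3)·27.25 = 29.75.
P_B = 330 − 3·27.25 − 2·29.75 = 188.75.
Profit = (188.75 − 107)·27.25 = 2227.6875.

2227.6875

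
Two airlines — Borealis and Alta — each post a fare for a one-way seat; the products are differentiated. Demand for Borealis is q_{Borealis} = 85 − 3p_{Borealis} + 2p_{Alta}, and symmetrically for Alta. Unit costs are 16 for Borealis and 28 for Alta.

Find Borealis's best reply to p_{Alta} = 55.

Borealis's profit: π = (p_{Borealis} − 16)(85 − 3p_{Borealis} + 2p_{Alta}).
∂π/∂p_{Borealis} = 133 − 6p_{Borealis} + 2p_{Alta} = 0 ⇒ p_{Borealis} = 133/6 + (1/3)p_{Alta}.
At p_{Alta} = 55: p_{Borealis} = 133/6 + (1/3)·55 = 40.5.

40.5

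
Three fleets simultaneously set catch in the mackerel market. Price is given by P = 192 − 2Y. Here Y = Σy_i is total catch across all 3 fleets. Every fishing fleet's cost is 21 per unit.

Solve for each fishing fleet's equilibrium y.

A representative fishing fleet's profit is π_i = y_i(192 − 2Y) − 21y_i, with Y = y_i + Σ_{j≠i} y_j.
First-order condition: 171 − 4y_i − 2Σ_{j≠i} y_j = 0.
With identical fishing fleets, set every y_j = y: then 171 − 4y − 4y = 0, i.e. y = 171/8 = 21.375.

21.375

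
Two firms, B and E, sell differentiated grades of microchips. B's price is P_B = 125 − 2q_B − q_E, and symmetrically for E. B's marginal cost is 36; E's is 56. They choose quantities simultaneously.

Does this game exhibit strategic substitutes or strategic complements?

strategic substitutes

Firm B's profit: π = q_B(125 − 2q_B − q_E) − 36q_B.
∂π/∂q_B = 89 − 4q_B − q_E = 0 ⇒ q_B = 22.25 − 0.25q_E.
The best-response slope dq_B/dq_E = −0.25 < 0: the reaction function is downward-sloping, so the choices are strategic substitutes.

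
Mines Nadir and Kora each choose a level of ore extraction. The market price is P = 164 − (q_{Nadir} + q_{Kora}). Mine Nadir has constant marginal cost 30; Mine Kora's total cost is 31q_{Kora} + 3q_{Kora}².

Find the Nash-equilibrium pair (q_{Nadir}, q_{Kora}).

Mine Nadir's profit: π = q_{Nadir}(164 − (q_{Nadir} + q_{Kora})) − 30q_{Nadir}.
∂π/∂q_{Nadir} = 134 − 2q_{Nadir} − q_{Kora} = 0, so q_{Nadir} = 67 − 0.5q_{Kora}.
For Kora: ∂π/∂q_{Kora} = 133 − 8q_{Kora} − q_{Nadir} = 0 ⇒ q_{Kora} = 16.625 − 0.125q_{Nadir}.
Plugging q_{Kora} into Nadir's best response: q_{Nadir} = 67 − 0.5(16.625 − 0.125q_{Nadir}) ⇒ 0.9375q_{Nadir} = 58.6875, so q_{Nadir} = 62.6.
Then q_{Kora} = 16.625 − 0.125·62.6 = 8.8.

62.6, 8.8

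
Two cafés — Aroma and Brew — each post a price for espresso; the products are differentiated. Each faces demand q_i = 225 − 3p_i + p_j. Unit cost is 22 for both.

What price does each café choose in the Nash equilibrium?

Aroma's profit: π = (p_{Aroma} − 22)(225 − 3p_{Aroma} + p_{Brew}).
∂π/∂p_{Aroma} = 291 − 6p_{Aroma} + p_{Brew} = 0 ⇒ p_{Aroma} = 48.5 + (1/6)p_{Brew}.
Setting p_{Aroma} = p_{Brew} in the reaction function: p_{Aroma} = 48.5 + (1/6)p_{Aroma}, so p_{Aroma} = 48.5 / (5/6) = 58.2.

58.2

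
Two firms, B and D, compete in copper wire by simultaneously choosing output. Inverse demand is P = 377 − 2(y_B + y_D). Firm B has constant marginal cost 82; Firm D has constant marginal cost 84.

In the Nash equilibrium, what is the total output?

98

Firm B's profit: π = y_B(377 − 2(y_B + y_D)) − 82y_B.
∂π/∂y_B = 295 − 4y_B − 2y_D = 0, so y_B = 73.75 − 0.5y_D.
By the same steps for D: y_D = 73.25 − 0.5y_B.
Solving the two reaction functions simultaneously: (1 − (−0.5)(−0.5))y_B = 73.75 − 0.5·73.25, so 0.75y_B = 37.125 and y_B = 49.5.
Then y_D = 73.25 − 0.5·49.5 = 48.5.
Total output: 49.5 + 48.5 = 98.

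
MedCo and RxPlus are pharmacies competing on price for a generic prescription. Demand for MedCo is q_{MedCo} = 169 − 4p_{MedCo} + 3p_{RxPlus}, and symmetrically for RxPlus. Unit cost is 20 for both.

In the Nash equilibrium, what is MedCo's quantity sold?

MedCo's profit: π = (p_{MedCo} − 20)(169 − 4p_{MedCo} + 3p_{RxPlus}).
∂π/∂p_{MedCo} = 249 − 8p_{MedCo} + 3p_{RxPlus} = 0 ⇒ p_{MedCo} = 31.125 + 0.375p_{RxPlus}.
The game is symmetric, so in equilibrium p_{RxPlus} = p_{MedCo}: the reaction function gives 0.625p_{MedCo} = 31.125, hence p_{MedCo} = 49.8.
q_{MedCo} = 169 − 4·49.8 + 3·49.8 = 119.2.

119.2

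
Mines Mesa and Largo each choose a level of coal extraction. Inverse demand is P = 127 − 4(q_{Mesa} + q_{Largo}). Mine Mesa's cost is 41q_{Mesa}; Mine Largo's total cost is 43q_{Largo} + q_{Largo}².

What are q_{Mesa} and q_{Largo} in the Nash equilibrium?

Mine Mesa's profit: π = q_{Mesa}(127 − 4(q_{Mesa} + q_{Largo})) − 41q_{Mesa}.
∂π/∂q_{Mesa} = 86 − 8q_{Mesa} − 4q_{Largo} = 0, so q_{Mesa} = 10.75 − 0.5q_{Largo}.
For Largo: ∂π/∂q_{Largo} = 84 − 10q_{Largo} − 4q_{Mesa} = 0 ⇒ q_{Largo} = 8.4 − 0.4q_{Mesa}.
Substituting the second reaction function into the first: q_{Mesa} = 10.75 − 0.5(8.4 − 0.4q_{Mesa}), which gives 0.8q_{Mesa} = 6.55 ⇒ q_{Mesa} = 8.1875.
Then q_{Largo} = 8.4 − 0.4·8.1875 = 5.125.

8.1875, 5.125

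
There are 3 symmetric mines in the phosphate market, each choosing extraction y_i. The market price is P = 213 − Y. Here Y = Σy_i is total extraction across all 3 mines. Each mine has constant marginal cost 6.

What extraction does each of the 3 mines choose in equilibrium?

51.75

A representative mine's profit is π_i = y_i(213 − Y) − 6y_i, with Y = y_i + Σ_{j≠i} y_j.
First-order condition: 207 − 2y_i − Σ_{j≠i} y_j = 0.
Imposing symmetry (y_j = y for all j) turns Σ_{j≠i} y_j into 2y, so 207 = 4y and y = 51.75.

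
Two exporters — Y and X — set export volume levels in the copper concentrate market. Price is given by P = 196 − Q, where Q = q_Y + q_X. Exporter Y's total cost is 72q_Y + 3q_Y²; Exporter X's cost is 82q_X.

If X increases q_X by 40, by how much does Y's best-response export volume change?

Exporter Y's profit: π = q_Y(196 − (q_Y + q_X)) − 72q_Y − 3q_Y².
∂π/∂q_Y = 124 − 8q_Y − q_X = 0, so q_Y = 15.5 − 0.125q_X.
The reaction-function slope is −0.125, so a 40-unit rise in q_X moves q_Y by −0.125 × 40 = −5. Y's best response falls — the actions are strategic substitutes.

-5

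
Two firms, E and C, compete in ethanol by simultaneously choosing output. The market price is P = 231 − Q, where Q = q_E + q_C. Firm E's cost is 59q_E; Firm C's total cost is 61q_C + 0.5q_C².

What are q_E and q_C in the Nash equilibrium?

Firm E's profit: π = q_E(231 − (q_E + q_C)) − 59q_E.
∂π/∂q_E = 172 − 2q_E − q_C = 0, so q_E = 86 − 0.5q_C.
For C: ∂π/∂q_C = 170 − 3q_C − q_E = 0 ⇒ q_C = 170/3 − (1/3)q_E.
Substituting the second reaction function into the first: q_E = 86 − 0.5(170/3 − (1/3)q_E), which gives (5/6)q_E = 173/3 ⇒ q_E = 69.2.
Then q_C = 170/3 − (1/3)·69.2 = 33.6.

69.2, 33.6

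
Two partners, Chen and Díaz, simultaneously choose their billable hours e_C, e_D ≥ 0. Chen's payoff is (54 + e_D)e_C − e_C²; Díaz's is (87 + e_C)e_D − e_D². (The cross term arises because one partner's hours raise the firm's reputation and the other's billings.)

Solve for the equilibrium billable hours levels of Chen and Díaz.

65, 76

Expanding Chen's payoff: 54e_C + e_De_C − e_C².
∂π/∂e_C = 54 + e_D − 2e_C = 0, so e_C = 27 + 0.5e_D.
Likewise for Díaz: e_D = 43.5 + 0.5e_C.
Plugging e_D into Chen's best response: e_C = 27 + 0.5(43.5 + 0.5e_C) ⇒ 0.75e_C = 48.75, so e_C = 65.
Then e_D = 43.5 + 0.5·65 = 76.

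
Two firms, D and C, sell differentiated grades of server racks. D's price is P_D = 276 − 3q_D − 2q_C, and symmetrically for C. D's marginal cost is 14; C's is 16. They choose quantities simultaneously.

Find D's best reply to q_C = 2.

43

Firm D's profit: π = q_D(276 − 3q_D − 2q_C) − 14q_D.
∂π/∂q_D = 262 − 6q_D − 2q_C = 0 ⇒ q_D = 131/3 − (1/3)q_C.
At q_C = 2: q_D = 131/3 − (1/3)·2 = 43.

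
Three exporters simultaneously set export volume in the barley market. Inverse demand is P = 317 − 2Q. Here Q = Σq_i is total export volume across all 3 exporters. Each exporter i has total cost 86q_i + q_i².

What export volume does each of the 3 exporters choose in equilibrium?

A representative exporter's profit is π_i = q_i(317 − 2Q) − 86q_i − q_i², with Q = q_i + Σ_{j≠i} q_j.
First-order condition: 231 − 6q_i − 2Σ_{j≠i} q_j = 0.
With identical exporters, set every q_j = q: then 231 − 6q − 4q = 0, i.e. q = 231/10 = 23.1.

23.1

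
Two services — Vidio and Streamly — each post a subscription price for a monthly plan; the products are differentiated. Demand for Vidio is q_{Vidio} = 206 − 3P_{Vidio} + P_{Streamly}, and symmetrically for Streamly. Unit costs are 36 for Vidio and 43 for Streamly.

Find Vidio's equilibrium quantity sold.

82.2

Vidio's profit: π = (P_{Vidio} − 36)(206 − 3P_{Vidio} + P_{Streamly}).
∂π/∂P_{Vidio} = 314 − 6P_{Vidio} + P_{Streamly} = 0 ⇒ P_{Vidio} = 157/3 + (1/6)P_{Streamly}.
Similarly P_{Streamly} = 335/6 + (1/6)P_{Vidio}.
Solving the two reaction functions simultaneously: (1 − (1/6)(1/6))P_{Vidio} = 157/3 + (1/6)·(335/6), so (35/36)P_{Vidio} = 2219/36 and P_{Vidio} = 63.4.
Then P_{Streamly} = 335/6 + (1/6)·63.4 = 66.4.
q_{Vidio} = 206 − 3·63.4 + 66.4 = 82.2.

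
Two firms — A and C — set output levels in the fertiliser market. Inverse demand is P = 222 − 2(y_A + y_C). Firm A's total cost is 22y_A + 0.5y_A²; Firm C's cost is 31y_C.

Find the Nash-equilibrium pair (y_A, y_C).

Firm A's profit: π = y_A(222 − 2(y_A + y_C)) − 22y_A − 0.5y_A².
∂π/∂y_A = 200 − 5y_A − 2y_C = 0, so y_A = 40 − 0.4y_C.
For C: ∂π/∂y_C = 191 − 4y_C − 2y_A = 0 ⇒ y_C = 47.75 − 0.5y_A.
Plugging y_C into A's best response: y_A = 40 − 0.4(47.75 − 0.5y_A) ⇒ 0.8y_A = 20.9, so y_A = 26.125.
Then y_C = 47.75 − 0.5·26.125 = 34.6875.

26.125, 34.6875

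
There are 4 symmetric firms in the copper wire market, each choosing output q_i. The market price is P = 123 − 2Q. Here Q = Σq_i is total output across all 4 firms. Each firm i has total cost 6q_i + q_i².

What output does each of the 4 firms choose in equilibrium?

A representative firm's profit is π_i = q_i(123 − 2Q) − 6q_i − q_i², with Q = q_i + Σ_{j≠i} q_j.
First-order condition: 117 − 6q_i − 2Σ_{j≠i} q_j = 0.
In a symmetric equilibrium every firm chooses the same q, so Σ_{j≠i} q_j = 3q. The condition becomes 117 − 12q = 0, giving q = 117/12 = 9.75.

9.75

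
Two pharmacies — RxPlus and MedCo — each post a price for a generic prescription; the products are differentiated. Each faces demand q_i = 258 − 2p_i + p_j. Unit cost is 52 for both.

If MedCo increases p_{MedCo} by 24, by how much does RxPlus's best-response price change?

RxPlus's profit: π = (p_{RxPlus} − 52)(258 − 2p_{RxPlus} + p_{MedCo}).
∂π/∂p_{RxPlus} = 362 − 4p_{RxPlus} + p_{MedCo} = 0 ⇒ p_{RxPlus} = 90.5 + 0.25p_{MedCo}.
The reaction-function slope is 0.25, so a 24-unit rise in p_{MedCo} moves p_{RxPlus} by 0.25 × 24 = 6. RxPlus's best response rises — the actions are strategic complements.

6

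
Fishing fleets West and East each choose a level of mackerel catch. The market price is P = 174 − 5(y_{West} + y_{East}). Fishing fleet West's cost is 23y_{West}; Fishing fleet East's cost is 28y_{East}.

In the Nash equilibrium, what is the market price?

75

Fishing fleet West's profit: π = y_{West}(174 − 5(y_{West} + y_{East})) − 23y_{West}.
∂π/∂y_{West} = 151 − 10y_{West} − 5y_{East} = 0, so y_{West} = 15.1 − 0.5y_{East}.
By the same steps for East: y_{East} = 14.6 − 0.5y_{West}.
Solving the two reaction functions simultaneously: (1 − (−0.5)(−0.5))y_{West} = 15.1 − 0.5·14.6, so 0.75y_{West} = 7.8 and y_{West} = 10.4.
Then y_{East} = 14.6 − 0.5·10.4 = 9.4.
Equilibrium price: P = 174 − 5·19.8 = 75.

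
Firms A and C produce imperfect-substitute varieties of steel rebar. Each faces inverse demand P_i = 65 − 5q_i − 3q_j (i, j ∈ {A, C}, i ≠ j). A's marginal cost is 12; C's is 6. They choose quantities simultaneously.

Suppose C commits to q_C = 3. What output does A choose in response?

Firm A's profit: π = q_A(65 − 5q_A − 3q_C) − 12q_A.
∂π/∂q_A = 53 − 10q_A − 3q_C = 0 ⇒ q_A = 5.3 − 0.3q_C.
At q_C = 3: q_A = 5.3 − 0.3·3 = 4.4.

4.4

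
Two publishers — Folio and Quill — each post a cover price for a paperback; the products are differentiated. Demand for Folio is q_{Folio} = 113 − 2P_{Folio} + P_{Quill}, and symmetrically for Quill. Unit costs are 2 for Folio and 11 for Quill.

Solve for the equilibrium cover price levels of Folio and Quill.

40.2, 43.8

Folio's profit: π = (P_{Folio} − 2)(113 − 2P_{Folio} + P_{Quill}).
∂π/∂P_{Folio} = 117 − 4P_{Folio} + P_{Quill} = 0 ⇒ P_{Folio} = 29.25 + 0.25P_{Quill}.
Similarly P_{Quill} = 33.75 + 0.25P_{Folio}.
Plugging P_{Quill} into Folio's best response: P_{Folio} = 29.25 + 0.25(33.75 + 0.25P_{Folio}) ⇒ 0.9375P_{Folio} = 37.6875, so P_{Folio} = 40.2.
Then P_{Quill} = 33.75 + 0.25·40.2 = 43.8.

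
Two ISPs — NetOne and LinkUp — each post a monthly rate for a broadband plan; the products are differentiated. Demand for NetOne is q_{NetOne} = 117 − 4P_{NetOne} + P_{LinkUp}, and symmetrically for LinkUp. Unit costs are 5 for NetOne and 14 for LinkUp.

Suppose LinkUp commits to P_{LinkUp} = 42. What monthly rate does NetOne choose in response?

22.375

NetOne's profit: π = (P_{NetOne} − 5)(117 − 4P_{NetOne} + P_{LinkUp}).
∂π/∂P_{NetOne} = 137 − 8P_{NetOne} + P_{LinkUp} = 0 ⇒ P_{NetOne} = 17.125 + 0.125P_{LinkUp}.
At P_{LinkUp} = 42: P_{NetOne} = 17.125 + 0.125·42 = 22.375.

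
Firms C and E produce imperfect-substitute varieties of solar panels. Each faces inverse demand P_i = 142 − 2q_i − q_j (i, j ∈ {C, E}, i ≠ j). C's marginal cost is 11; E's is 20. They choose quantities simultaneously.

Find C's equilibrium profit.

Firm C's profit: π = q_C(142 − 2q_C − q_E) − 11q_C.
∂π/∂q_C = 131 − 4q_C − q_E = 0 ⇒ q_C = 32.75 − 0.25q_E.
Similarly q_E = 30.5 − 0.25q_C.
Solving the two reaction functions simultaneously: (1 − (−0.25)(−0.25))q_C = 32.75 − 0.25·30.5, so 0.9375q_C = 25.125 and q_C = 26.8.
Then q_E = 30.5 − 0.25·26.8 = 23.8.
P_C = 142 − 2·26.8 − 23.8 = 64.6.
Profit = (64.6 − 11)·26.8 = 1436.48.

1436.48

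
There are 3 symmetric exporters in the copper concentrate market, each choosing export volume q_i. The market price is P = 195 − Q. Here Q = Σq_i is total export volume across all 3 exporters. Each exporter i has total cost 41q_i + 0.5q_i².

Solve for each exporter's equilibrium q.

30.8

A representative exporter's profit is π_i = q_i(195 − Q) − 41q_i − 0.5q_i², with Q = q_i + Σ_{j≠i} q_j.
First-order condition: 154 − 3q_i − Σ_{j≠i} q_j = 0.
In a symmetric equilibrium every exporter chooses the same q, so Σ_{j≠i} q_j = 2q. The condition becomes 154 − 5q = 0, giving q = 154/5 = 30.8.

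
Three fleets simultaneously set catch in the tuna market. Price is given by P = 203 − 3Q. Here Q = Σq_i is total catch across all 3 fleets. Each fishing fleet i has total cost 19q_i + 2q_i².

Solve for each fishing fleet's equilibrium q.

A representative fishing fleet's profit is π_i = q_i(203 − 3Q) − 19q_i − 2q_i², with Q = q_i + Σ_{j≠i} q_j.
First-order condition: 184 − 10q_i − 3Σ_{j≠i} q_j = 0.
In a symmetric equilibrium every fishing fleet chooses the same q, so Σ_{j≠i} q_j = 2q. The condition becomes 184 − 16q = 0, giving q = 184/16 = 11.5.

11.5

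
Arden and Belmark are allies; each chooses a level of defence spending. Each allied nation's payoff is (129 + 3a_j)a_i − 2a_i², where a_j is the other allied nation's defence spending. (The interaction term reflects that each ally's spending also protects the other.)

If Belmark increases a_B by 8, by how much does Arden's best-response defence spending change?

6

Arden's payoff is (129 + 3a_B)a_A − 2a_A².
∂π/∂a_A = 129 + 3a_B − 4a_A = 0, so a_A = 32.25 + 0.75a_B.
The reaction-function slope is 0.75, so an 8-unit rise in a_B moves a_A by 0.75 × 8 = 6. Arden's best response rises — the actions are strategic complements.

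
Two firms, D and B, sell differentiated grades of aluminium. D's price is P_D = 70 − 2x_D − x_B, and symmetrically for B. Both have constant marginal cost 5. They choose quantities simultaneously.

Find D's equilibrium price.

31

Firm D's profit: π = x_D(70 − 2x_D − x_B) − 5x_D.
∂π/∂x_D = 65 − 4x_D − x_B = 0 ⇒ x_D = 16.25 − 0.25x_B.
By symmetry x_B = x_D; substituting into the reaction function, 1.25x_D = 16.25 and x_D = 13.
P_D = 70 − 2·13 − 13 = 31.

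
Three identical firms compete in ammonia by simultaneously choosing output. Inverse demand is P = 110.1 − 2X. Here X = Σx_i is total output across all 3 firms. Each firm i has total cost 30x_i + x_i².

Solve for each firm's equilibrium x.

8.01

A representative firm's profit is π_i = x_i(110.1 − 2X) − 30x_i − x_i², with X = x_i + Σ_{j≠i} x_j.
First-order condition: 80.1 − 6x_i − 2Σ_{j≠i} x_j = 0.
With identical firms, set every x_j = x: then 80.1 − 6x − 4x = 0, i.e. x = 80.1/10 = 8.01.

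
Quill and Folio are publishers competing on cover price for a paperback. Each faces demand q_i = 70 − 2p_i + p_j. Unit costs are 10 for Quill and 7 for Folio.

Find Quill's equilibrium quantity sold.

Quill's profit: π = (p_{Quill} − 10)(70 − 2p_{Quill} + p_{Folio}).
∂π/∂p_{Quill} = 90 − 4p_{Quill} + p_{Folio} = 0 ⇒ p_{Quill} = 22.5 + 0.25p_{Folio}.
Similarly p_{Folio} = 21 + 0.25p_{Quill}.
Plugging p_{Folio} into Quill's best response: p_{Quill} = 22.5 + 0.25(21 + 0.25p_{Quill}) ⇒ 0.9375p_{Quill} = 27.75, so p_{Quill} = 29.6.
Then p_{Folio} = 21 + 0.25·29.6 = 28.4.
q_{Quill} = 70 − 2·29.6 + 28.4 = 39.2.

39.2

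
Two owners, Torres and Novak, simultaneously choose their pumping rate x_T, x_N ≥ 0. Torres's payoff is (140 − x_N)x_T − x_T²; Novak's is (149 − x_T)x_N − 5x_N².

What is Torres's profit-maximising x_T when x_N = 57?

Expanding Torres's payoff: 140x_T − x_Nx_T − x_T².
∂π/∂x_T = 140 − x_N − 2x_T = 0, so x_T = 70 − 0.5x_N.
At x_N = 57: x_T = 70 − 0.5·57 = 41.5.

41.5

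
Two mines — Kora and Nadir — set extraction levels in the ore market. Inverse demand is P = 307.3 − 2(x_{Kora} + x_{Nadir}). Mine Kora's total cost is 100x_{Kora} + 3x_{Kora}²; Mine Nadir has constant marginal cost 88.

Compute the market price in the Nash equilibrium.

Mine Kora's profit: π = x_{Kora}(307.3 − 2(x_{Kora} + x_{Nadir})) − 100x_{Kora} − 3x_{Kora}².
∂π/∂x_{Kora} = 207.3 − 10x_{Kora} − 2x_{Nadir} = 0, so x_{Kora} = 20.73 − 0.2x_{Nadir}.
For Nadir: ∂π/∂x_{Nadir} = 219.3 − 4x_{Nadir} − 2x_{Kora} = 0 ⇒ x_{Nadir} = 54.825 − 0.5x_{Kora}.
Solving the two reaction functions simultaneously: (1 − (−0.2)(−0.5))x_{Kora} = 20.73 − 0.2·54.825, so 0.9x_{Kora} = 9.765 and x_{Kora} = 10.85.
Then x_{Nadir} = 54.825 − 0.5·10.85 = 49.4.
Equilibrium price: P = 307.3 − 2·60.25 = 186.8.

186.8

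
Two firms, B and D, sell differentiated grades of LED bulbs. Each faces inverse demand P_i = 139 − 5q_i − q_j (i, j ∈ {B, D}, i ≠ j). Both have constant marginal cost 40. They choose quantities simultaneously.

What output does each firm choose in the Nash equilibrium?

Firm B's profit: π = q_B(139 − 5q_B − q_D) − 40q_B.
∂π/∂q_B = 99 − 10q_B − q_D = 0 ⇒ q_B = 9.9 − 0.1q_D.
By symmetry q_D = q_B; substituting into the reaction function, 1.1q_B = 9.9 and q_B = 9.

9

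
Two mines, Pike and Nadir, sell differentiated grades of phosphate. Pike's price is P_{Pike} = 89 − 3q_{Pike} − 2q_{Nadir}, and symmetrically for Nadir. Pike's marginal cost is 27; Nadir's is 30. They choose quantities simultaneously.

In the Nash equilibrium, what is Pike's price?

50.8125

Mine Pike's profit: π = q_{Pike}(89 − 3q_{Pike} − 2q_{Nadir}) − 27q_{Pike}.
∂π/∂q_{Pike} = 62 − 6q_{Pike} − 2q_{Nadir} = 0 ⇒ q_{Pike} = 31/3 − (1/3)q_{Nadir}.
Similarly q_{Nadir} = 59/6 − (1/3)q_{Pike}.
Solving the two reaction functions simultaneously: (1 − (−1/3)(−1/3))q_{Pike} = 31/3 − (1/3)·(59/6), so (8/9)q_{Pike} = 127/18 and q_{Pike} = 7.9375.
Then q_{Nadir} = 59/6 − (1/3)·7.9375 = 7.1875.
P_{Pike} = 89 − 3·7.9375 − 2·7.1875 = 50.8125.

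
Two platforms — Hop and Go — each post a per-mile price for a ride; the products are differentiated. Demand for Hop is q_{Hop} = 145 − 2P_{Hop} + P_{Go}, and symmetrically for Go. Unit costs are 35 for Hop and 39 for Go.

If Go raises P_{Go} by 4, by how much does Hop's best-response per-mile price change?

Hop's profit: π = (P_{Hop} − 35)(145 − 2P_{Hop} + P_{Go}).
∂π/∂P_{Hop} = 215 − 4P_{Hop} + P_{Go} = 0 ⇒ P_{Hop} = 53.75 + 0.25P_{Go}.
The reaction-function slope is 0.25, so a 4-unit rise in P_{Go} moves P_{Hop} by 0.25 × 4 = 1. Hop's best response rises — the actions are strategic complements.

1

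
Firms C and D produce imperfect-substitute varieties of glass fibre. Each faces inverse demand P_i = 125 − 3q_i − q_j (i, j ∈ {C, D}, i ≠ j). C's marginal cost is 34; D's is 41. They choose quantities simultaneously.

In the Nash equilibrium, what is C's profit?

522.72

Firm C's profit: π = q_C(125 − 3q_C − q_D) − 34q_C.
∂π/∂q_C = 91 − 6q_C − q_D = 0 ⇒ q_C = 91/6 − (1/6)q_D.
Similarly q_D = 14 − (1/6)q_C.
Plugging q_D into C's best response: q_C = 91/6 − (1/6)(14 − (1/6)q_C) ⇒ (35/36)q_C = 77/6, so q_C = 13.2.
Then q_D = 14 − (1/6)·13.2 = 11.8.
P_C = 125 − 3·13.2 − 11.8 = 73.6.
Profit = (73.6 − 34)·13.2 = 522.72.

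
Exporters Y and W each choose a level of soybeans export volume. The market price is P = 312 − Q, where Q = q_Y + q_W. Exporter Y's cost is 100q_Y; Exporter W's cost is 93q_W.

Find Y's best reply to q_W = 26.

93

Exporter Y's profit: π = q_Y(312 − (q_Y + q_W)) − 100q_Y.
∂π/∂q_Y = 212 − 2q_Y − q_W = 0, so q_Y = 106 − 0.5q_W.
At q_W = 26: q_Y = 106 − 0.5·26 = 93.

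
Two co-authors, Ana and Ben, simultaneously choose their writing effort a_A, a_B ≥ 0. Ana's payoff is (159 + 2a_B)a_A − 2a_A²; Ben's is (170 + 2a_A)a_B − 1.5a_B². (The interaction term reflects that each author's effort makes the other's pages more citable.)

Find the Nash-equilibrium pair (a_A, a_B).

102.125, 124.75

Expanding Ana's payoff: 159a_A + 2a_Ba_A − 2a_A².
∂π/∂a_A = 159 + 2a_B − 4a_A = 0, so a_A = 39.75 + 0.5a_B.
Likewise for Ben: a_B = 170/3 + (2/3)a_A.
Plugging a_B into Ana's best response: a_A = 39.75 + 0.5(170/3 + (2/3)a_A) ⇒ (2/3)a_A = 817/12, so a_A = 102.125.
Then a_B = 170/3 + (2/3)·102.125 = 124.75.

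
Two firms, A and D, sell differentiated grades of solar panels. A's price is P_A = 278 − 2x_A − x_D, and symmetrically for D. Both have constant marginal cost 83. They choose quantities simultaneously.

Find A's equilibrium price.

161

Firm A's profit: π = x_A(278 − 2x_A − x_D) − 83x_A.
∂π/∂x_A = 195 − 4x_A − x_D = 0 ⇒ x_A = 48.75 − 0.25x_D.
By symmetry x_D = x_A; substituting into the reaction function, 1.25x_A = 48.75 and x_A = 39.
P_A = 278 − 2·39 − 39 = 161.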